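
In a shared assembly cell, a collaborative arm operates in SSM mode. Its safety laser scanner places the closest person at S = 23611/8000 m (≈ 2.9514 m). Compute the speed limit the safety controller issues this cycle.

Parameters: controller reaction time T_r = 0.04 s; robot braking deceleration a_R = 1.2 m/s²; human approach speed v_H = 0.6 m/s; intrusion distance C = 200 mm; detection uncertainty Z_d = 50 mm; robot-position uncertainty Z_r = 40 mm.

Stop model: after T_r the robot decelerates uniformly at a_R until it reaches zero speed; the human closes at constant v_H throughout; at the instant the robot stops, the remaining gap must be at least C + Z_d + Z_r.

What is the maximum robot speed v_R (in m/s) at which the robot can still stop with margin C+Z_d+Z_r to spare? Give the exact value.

v_R_max = 39/20 m/s = 1.9500 m/s

quadratic (5/12)·v² + (27/50)·v + (-21099/8000) = 0
  disc = (27/50)² − 4·(5/12)·(-21099/8000) = 187489/40000 ; √disc = 433/200
  v_R = (−(27/50) + 433/200) / (2·(5/12)) = 39/20 m/s
check:
stop time T_s = (39/20)/(6/5) = 1.6250 s
robot in T_r: 1.9500·0.0400 = 0.0780 m
robot under decel: 1.9500²/(2·1.2000) = 1.5844 m
human over T_r+T_s: 0.6000·(0.0400+1.6250) = 0.9990 m
C+Z_d+Z_r = 0.2000+0.0500+0.0400 = 0.2900 m
sum ≈ 0.0780+1.5844+0.9990+0.2900 ≈ 2.9514 m = S ✓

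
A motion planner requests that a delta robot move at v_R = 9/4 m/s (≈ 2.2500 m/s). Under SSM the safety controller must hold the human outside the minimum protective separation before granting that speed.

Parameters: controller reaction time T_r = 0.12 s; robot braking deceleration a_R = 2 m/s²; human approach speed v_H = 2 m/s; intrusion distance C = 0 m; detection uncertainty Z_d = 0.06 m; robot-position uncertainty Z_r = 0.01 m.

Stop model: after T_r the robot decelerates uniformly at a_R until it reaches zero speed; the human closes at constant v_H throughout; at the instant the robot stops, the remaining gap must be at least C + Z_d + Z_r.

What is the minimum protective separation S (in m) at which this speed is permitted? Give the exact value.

S_min = 6553/1600 m = 4.0956 m

braking lasts T_s = (9/4)/2 = 1.1250 s
robot covers v_R·T_r = 2.2500·0.1200 = 0.2700 m before braking
braking distance = 2.2500²/(2·2.0000) = 1.2656 m
human closes 2.0000·1.2450 = 2.4900 m
residual clearance needed = 0.0000+0.0600+0.0100 = 0.0700 m
S_min ≈ 0.2700+1.2656+2.4900+0.0700  ⇒  S_min = 6553/1600 m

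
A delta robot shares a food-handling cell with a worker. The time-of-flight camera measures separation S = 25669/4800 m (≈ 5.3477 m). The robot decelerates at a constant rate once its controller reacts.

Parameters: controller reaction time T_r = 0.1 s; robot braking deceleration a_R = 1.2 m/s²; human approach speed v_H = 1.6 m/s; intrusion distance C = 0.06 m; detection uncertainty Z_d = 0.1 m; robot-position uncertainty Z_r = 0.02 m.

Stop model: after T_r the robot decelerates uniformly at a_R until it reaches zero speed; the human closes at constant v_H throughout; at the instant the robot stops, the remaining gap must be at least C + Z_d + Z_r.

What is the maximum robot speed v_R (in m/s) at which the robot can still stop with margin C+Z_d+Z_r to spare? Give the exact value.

v_R_max = 43/20 m/s = 2.1500 m/s

at the boundary: (5/12)·v² + (43/30)·v + (-24037/4800) = 0
  disc = (43/30)² − 4·(5/12)·(-24037/4800) = 16641/1600 ; √disc = 129/40
  v_R = (−(43/30) + 129/40) / (2·(5/12)) = 43/20 m/s
check:
stop time T_s = (43/20)/(6/5) = 1.7917 s
reaction-phase robot travel = 2.1500·0.1000 = 0.2150 m
robot under decel: 2.1500²/(2·1.2000) = 1.9260 m
human closes 1.6000·1.8917 = 3.0267 m
residual clearance needed = 0.0600+0.1000+0.0200 = 0.1800 m
sum ≈ 0.2150+1.9260+3.0267+0.1800 ≈ 5.3477 m = S ✓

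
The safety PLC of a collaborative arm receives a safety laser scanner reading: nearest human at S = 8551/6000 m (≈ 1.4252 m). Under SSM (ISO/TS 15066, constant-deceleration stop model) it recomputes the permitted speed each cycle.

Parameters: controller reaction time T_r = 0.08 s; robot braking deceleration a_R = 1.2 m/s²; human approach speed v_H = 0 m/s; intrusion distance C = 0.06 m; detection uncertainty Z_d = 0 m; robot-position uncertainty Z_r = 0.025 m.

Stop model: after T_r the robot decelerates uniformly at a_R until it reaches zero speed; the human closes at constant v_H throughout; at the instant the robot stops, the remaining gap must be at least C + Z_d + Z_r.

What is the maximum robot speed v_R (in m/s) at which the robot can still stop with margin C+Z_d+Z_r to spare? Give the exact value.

at the boundary: (5/12)·v² + (2/25)·v + (-8041/6000) = 0
  disc = (2/25)² − 4·(5/12)·(-8041/6000) = 201601/90000 ; √disc = 449/300
  v_R = (−(2/25) + 449/300) / (2·(5/12)) = 17/10 m/s
check:
stop time T_s = (17/10)/(6/5) = 1.4167 s
robot in T_r: 1.7000·0.0800 = 0.1360 m
robot covers 1.7000·1.4167 − ½·1.2000·1.4167² = 1.2042 m while stopping
person approaches 0.0000·(0.0800+1.4167) = 0.0000 m
margins: 0.0600+0.0000+0.0250 = 0.0850 m
sum ≈ 0.1360+1.2042+0.0000+0.0850 ≈ 1.4252 m = S ✓

v_R_max = 17/10 m/s = 1.7000 m/s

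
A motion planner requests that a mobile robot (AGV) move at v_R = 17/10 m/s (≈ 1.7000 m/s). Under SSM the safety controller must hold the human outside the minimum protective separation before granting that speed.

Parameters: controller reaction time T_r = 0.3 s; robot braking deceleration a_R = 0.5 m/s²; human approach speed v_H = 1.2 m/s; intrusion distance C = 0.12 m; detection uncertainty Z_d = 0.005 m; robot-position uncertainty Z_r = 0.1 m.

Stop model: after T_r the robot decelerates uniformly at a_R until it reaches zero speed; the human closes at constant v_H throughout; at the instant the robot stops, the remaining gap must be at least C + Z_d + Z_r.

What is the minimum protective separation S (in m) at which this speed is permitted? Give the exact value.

braking lasts T_s = (17/10)/(1/2) = 3.4000 s
reaction-phase robot travel = 1.7000·0.3000 = 0.5100 m
braking distance = 1.7000²/(2·0.5000) = 2.8900 m
person approaches 1.2000·(0.3000+3.4000) = 4.4400 m
residual clearance needed = 0.1200+0.0050+0.1000 = 0.2250 m
S_min ≈ 0.5100+2.8900+4.4400+0.2250  ⇒  S_min = 1613/200 m

S_min = 1613/200 m = 8.0650 m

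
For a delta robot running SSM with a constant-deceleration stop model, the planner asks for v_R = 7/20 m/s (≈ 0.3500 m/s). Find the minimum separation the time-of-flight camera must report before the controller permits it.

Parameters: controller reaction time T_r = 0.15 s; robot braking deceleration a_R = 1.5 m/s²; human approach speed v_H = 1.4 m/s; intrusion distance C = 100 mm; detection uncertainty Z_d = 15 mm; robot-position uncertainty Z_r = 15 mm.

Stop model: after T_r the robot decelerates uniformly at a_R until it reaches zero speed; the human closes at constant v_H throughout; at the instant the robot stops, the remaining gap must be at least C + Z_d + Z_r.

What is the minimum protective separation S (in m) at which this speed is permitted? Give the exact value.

braking lasts T_s = (7/20)/(3/2) = 0.2333 s
robot covers v_R·T_r = 0.3500·0.1500 = 0.0525 m before braking
braking distance = 0.3500²/(2·1.5000) = 0.0408 m
human closes 1.4000·0.3833 = 0.5367 m
margins: 0.1000+0.0150+0.0150 = 0.1300 m
S_min ≈ 0.0525+0.0408+0.5367+0.1300  ⇒  S_min = 19/25 m

S_min = 19/25 m = 0.7600 m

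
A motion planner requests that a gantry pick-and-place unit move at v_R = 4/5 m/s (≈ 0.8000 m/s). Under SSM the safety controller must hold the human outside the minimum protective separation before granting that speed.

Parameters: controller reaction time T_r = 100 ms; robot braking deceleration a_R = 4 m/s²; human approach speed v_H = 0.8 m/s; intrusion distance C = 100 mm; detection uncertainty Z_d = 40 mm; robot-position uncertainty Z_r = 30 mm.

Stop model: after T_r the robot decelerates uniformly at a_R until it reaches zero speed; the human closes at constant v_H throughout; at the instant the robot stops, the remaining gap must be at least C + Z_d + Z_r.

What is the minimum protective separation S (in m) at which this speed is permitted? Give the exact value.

S_min = 57/100 m = 0.5700 m

T_s = v_R/a_R = (4/5)/4 = 0.2000 s
robot in T_r: 0.8000·0.1000 = 0.0800 m
robot under decel: 0.8000²/(2·4.0000) = 0.0800 m
person approaches 0.8000·(0.1000+0.2000) = 0.2400 m
C+Z_d+Z_r = 0.1000+0.0400+0.0300 = 0.1700 m
S_min ≈ 0.0800+0.0800+0.2400+0.1700  ⇒  S_min = 57/100 m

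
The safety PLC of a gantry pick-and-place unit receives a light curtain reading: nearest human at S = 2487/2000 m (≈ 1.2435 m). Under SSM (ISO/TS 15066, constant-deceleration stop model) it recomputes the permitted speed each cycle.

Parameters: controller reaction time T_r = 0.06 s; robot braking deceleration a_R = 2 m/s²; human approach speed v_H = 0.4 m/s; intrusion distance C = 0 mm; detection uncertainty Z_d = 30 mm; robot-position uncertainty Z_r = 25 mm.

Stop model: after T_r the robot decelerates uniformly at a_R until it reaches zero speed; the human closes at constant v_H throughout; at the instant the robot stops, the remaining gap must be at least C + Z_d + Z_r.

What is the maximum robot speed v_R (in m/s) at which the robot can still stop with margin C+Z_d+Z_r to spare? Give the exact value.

quadratic (1/4)·v² + (13/50)·v + (-2329/2000) = 0
  disc = (13/50)² − 4·(1/4)·(-2329/2000) = 12321/10000 ; √disc = 111/100
  v_R = (−(13/50) + 111/100) / (2·(1/4)) = 17/10 m/s
check:
T_s = v_R/a_R = (17/10)/2 = 0.8500 s
robot in T_r: 1.7000·0.0600 = 0.1020 m
braking distance = 1.7000²/(2·2.0000) = 0.7225 m
human closes 0.4000·0.9100 = 0.3640 m
margins: 0.0000+0.0300+0.0250 = 0.0550 m
sum ≈ 0.1020+0.7225+0.3640+0.0550 ≈ 1.2435 m = S ✓

v_R_max = 17/10 m/s = 1.7000 m/s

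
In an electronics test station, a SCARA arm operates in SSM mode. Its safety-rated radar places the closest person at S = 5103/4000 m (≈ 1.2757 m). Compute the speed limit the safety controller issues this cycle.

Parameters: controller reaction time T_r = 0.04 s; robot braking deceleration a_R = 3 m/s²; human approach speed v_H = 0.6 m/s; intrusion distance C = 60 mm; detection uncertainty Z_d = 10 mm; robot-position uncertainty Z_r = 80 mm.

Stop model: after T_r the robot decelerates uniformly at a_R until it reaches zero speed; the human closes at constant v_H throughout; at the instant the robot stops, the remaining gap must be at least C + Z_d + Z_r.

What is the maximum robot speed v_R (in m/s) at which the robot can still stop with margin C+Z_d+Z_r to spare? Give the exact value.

at the boundary: (1/6)·v² + (6/25)·v + (-4407/4000) = 0
  disc = (6/25)² − 4·(1/6)·(-4407/4000) = 7921/10000 ; √disc = 89/100
  v_R = (−(6/25) + 89/100) / (2·(1/6)) = 39/20 m/s
check:
T_s = v_R/a_R = (39/20)/3 = 0.6500 s
robot in T_r: 1.9500·0.0400 = 0.0780 m
robot covers 1.9500·0.6500 − ½·3.0000·0.6500² = 0.6338 m while stopping
human over T_r+T_s: 0.6000·(0.0400+0.6500) = 0.4140 m
residual clearance needed = 0.0600+0.0100+0.0800 = 0.1500 m
sum ≈ 0.0780+0.6338+0.4140+0.1500 ≈ 1.2757 m = S ✓

v_R_max = 39/20 m/s = 1.9500 m/s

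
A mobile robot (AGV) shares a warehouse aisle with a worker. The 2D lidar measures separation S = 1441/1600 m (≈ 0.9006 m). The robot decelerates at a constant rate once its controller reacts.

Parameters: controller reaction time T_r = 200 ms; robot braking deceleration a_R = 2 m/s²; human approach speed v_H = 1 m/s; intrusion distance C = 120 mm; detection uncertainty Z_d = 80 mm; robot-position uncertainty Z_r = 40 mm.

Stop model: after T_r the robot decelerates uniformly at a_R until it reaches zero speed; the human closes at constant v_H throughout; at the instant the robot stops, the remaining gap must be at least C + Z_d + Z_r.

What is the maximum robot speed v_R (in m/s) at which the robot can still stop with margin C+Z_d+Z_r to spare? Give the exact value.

v_R_max = 11/20 m/s = 0.5500 m/s

quadratic (1/4)·v² + (7/10)·v + (-737/1600) = 0
  disc = (7/10)² − 4·(1/4)·(-737/1600) = 1521/1600 ; √disc = 39/40
  v_R = (−(7/10) + 39/40) / (2·(1/4)) = 11/20 m/s
check:
stop time T_s = (11/20)/2 = 0.2750 s
reaction-phase robot travel = 0.5500·0.2000 = 0.1100 m
robot under decel: 0.5500²/(2·2.0000) = 0.0756 m
person approaches 1.0000·(0.2000+0.2750) = 0.4750 m
margins: 0.1200+0.0800+0.0400 = 0.2400 m
sum ≈ 0.1100+0.0756+0.4750+0.2400 ≈ 0.9006 m = S ✓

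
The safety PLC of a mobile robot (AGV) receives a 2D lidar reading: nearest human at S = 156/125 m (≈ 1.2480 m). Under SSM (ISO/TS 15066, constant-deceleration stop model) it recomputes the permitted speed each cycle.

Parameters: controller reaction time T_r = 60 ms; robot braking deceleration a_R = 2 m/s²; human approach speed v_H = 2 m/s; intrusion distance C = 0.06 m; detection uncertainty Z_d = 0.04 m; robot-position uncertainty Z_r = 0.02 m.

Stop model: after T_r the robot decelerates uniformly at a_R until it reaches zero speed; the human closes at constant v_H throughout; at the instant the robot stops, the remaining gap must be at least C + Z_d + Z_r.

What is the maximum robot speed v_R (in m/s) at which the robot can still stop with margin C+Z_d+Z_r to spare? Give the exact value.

at the boundary: (1/4)·v² + (53/50)·v + (-126/125) = 0
  disc = (53/50)² − 4·(1/4)·(-126/125) = 5329/2500 ; √disc = 73/50
  v_R = (−(53/50) + 73/50) / (2·(1/4)) = 4/5 m/s
check:
stop time T_s = (4/5)/2 = 0.4000 s
reaction-phase robot travel = 0.8000·0.0600 = 0.0480 m
robot under decel: 0.8000²/(2·2.0000) = 0.1600 m
person approaches 2.0000·(0.0600+0.4000) = 0.9200 m
C+Z_d+Z_r = 0.0600+0.0400+0.0200 = 0.1200 m
sum ≈ 0.0480+0.1600+0.9200+0.1200 ≈ 1.2480 m = S ✓

v_R_max = 4/5 m/s = 0.8000 m/s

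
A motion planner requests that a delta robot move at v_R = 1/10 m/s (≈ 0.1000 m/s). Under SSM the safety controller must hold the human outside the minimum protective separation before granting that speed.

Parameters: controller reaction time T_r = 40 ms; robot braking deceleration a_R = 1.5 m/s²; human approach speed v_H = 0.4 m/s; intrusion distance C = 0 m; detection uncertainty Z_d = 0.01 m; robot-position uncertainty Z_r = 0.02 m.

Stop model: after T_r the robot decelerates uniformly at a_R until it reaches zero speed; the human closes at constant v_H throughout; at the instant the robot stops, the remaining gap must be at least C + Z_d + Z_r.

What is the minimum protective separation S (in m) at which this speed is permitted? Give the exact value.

T_s = v_R/a_R = (1/10)/(3/2) = 0.0667 s
robot covers v_R·T_r = 0.1000·0.0400 = 0.0040 m before braking
braking distance = 0.1000²/(2·1.5000) = 0.0033 m
human closes 0.4000·0.1067 = 0.0427 m
C+Z_d+Z_r = 0.0000+0.0100+0.0200 = 0.0300 m
S_min ≈ 0.0040+0.0033+0.0427+0.0300  ⇒  S_min = 2/25 m

S_min = 2/25 m = 0.0800 m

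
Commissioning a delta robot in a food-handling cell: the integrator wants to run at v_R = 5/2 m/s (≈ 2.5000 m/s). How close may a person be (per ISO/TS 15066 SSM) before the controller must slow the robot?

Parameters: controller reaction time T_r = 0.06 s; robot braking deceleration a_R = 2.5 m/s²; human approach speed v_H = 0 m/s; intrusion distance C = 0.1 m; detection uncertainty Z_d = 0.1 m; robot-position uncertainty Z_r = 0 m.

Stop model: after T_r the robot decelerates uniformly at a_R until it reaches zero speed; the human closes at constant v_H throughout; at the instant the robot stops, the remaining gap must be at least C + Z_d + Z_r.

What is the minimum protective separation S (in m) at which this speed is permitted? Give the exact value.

stop time T_s = (5/2)/(5/2) = 1.0000 s
robot in T_r: 2.5000·0.0600 = 0.1500 m
braking distance = 2.5000²/(2·2.5000) = 1.2500 m
person approaches 0.0000·(0.0600+1.0000) = 0.0000 m
margins: 0.1000+0.1000+0.0000 = 0.2000 m
S_min ≈ 0.1500+1.2500+0.0000+0.2000  ⇒  S_min = 8/5 m

S_min = 8/5 m = 1.6000 m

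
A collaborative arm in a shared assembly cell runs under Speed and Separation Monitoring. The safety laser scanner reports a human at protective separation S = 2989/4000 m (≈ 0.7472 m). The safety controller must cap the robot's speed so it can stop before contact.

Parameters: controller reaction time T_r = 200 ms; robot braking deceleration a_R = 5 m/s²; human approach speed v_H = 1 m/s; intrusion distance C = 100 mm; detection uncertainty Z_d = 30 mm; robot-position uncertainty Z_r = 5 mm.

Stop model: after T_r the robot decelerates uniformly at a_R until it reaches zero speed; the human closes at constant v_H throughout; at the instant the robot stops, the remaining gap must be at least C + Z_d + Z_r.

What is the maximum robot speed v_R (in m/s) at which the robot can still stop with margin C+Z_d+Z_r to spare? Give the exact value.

v_R_max = 17/20 m/s = 0.8500 m/s

collect terms ⇒ (1/10)·v_R² + (2/5)·v_R + (-1649/4000) = 0
  disc = (2/5)² − 4·(1/10)·(-1649/4000) = 3249/10000 ; √disc = 57/100
  v_R = (−(2/5) + 57/100) / (2·(1/10)) = 17/20 m/s
check:
T_s = v_R/a_R = (17/20)/5 = 0.1700 s
reaction-phase robot travel = 0.8500·0.2000 = 0.1700 m
braking distance = 0.8500²/(2·5.0000) = 0.0722 m
person approaches 1.0000·(0.2000+0.1700) = 0.3700 m
C+Z_d+Z_r = 0.1000+0.0300+0.0050 = 0.1350 m
sum ≈ 0.1700+0.0722+0.3700+0.1350 ≈ 0.7472 m = S ✓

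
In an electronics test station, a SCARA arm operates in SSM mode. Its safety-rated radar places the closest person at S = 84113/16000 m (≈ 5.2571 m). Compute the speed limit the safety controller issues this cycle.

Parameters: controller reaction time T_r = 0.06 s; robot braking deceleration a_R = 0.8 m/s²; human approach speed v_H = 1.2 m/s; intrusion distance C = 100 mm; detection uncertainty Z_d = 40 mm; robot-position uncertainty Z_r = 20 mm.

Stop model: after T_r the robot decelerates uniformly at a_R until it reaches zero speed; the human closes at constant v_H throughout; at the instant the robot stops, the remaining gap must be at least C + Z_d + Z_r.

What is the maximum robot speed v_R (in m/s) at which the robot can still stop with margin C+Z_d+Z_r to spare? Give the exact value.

v_R_max = 37/20 m/s = 1.8500 m/s

collect terms ⇒ (5/8)·v_R² + (39/25)·v_R + (-80401/16000) = 0
  disc = (39/25)² − 4·(5/8)·(-80401/16000) = 2399401/160000 ; √disc = 1549/400
  v_R = (−(39/25) + 1549/400) / (2·(5/8)) = 37/20 m/s
check:
braking lasts T_s = (37/20)/(4/5) = 2.3125 s
robot in T_r: 1.8500·0.0600 = 0.1110 m
robot under decel: 1.8500²/(2·0.8000) = 2.1391 m
person approaches 1.2000·(0.0600+2.3125) = 2.8470 m
margins: 0.1000+0.0400+0.0200 = 0.1600 m
sum ≈ 0.1110+2.1391+2.8470+0.1600 ≈ 5.2571 m = S ✓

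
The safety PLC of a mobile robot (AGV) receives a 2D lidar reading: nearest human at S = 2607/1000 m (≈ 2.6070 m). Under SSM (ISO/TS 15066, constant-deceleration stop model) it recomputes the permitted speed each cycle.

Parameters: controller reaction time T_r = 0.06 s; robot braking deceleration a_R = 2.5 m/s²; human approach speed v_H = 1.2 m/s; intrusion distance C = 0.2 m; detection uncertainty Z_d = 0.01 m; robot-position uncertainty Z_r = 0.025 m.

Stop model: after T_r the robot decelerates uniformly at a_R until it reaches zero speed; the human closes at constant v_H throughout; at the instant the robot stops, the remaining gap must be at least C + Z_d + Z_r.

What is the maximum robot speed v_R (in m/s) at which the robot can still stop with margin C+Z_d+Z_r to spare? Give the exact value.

v_R_max = 23/10 m/s = 2.3000 m/s

collect terms ⇒ (1/5)·v_R² + (27/50)·v_R + (-23/10) = 0
  disc = (27/50)² − 4·(1/5)·(-23/10) = 5329/2500 ; √disc = 73/50
  v_R = (−(27/50) + 73/50) / (2·(1/5)) = 23/10 m/s
check:
braking lasts T_s = (23/10)/(5/2) = 0.9200 s
robot covers v_R·T_r = 2.3000·0.0600 = 0.1380 m before braking
robot covers 2.3000·0.9200 − ½·2.5000·0.9200² = 1.0580 m while stopping
person approaches 1.2000·(0.0600+0.9200) = 1.1760 m
residual clearance needed = 0.2000+0.0100+0.0250 = 0.2350 m
sum ≈ 0.1380+1.0580+1.1760+0.2350 ≈ 2.6070 m = S ✓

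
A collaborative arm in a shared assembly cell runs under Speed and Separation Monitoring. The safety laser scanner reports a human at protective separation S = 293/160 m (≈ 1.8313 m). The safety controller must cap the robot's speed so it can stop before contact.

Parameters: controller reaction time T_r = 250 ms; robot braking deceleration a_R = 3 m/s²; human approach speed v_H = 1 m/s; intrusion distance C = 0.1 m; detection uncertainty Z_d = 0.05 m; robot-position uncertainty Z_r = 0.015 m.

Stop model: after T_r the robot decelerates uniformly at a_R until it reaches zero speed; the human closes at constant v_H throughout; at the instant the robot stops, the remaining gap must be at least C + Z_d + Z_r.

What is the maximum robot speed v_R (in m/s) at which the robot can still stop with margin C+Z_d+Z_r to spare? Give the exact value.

at the boundary: (1/6)·v² + (7/12)·v + (-1133/800) = 0
  disc = (7/12)² − 4·(1/6)·(-1133/800) = 289/225 ; √disc = 17/15
  v_R = (−(7/12) + 17/15) / (2·(1/6)) = 33/20 m/s
check:
stop time T_s = (33/20)/3 = 0.5500 s
reaction-phase robot travel = 1.6500·0.2500 = 0.4125 m
robot covers 1.6500·0.5500 − ½·3.0000·0.5500² = 0.4537 m while stopping
human closes 1.0000·0.8000 = 0.8000 m
C+Z_d+Z_r = 0.1000+0.0500+0.0150 = 0.1650 m
sum ≈ 0.4125+0.4537+0.8000+0.1650 ≈ 1.8313 m = S ✓

v_R_max = 33/20 m/s = 1.6500 m/s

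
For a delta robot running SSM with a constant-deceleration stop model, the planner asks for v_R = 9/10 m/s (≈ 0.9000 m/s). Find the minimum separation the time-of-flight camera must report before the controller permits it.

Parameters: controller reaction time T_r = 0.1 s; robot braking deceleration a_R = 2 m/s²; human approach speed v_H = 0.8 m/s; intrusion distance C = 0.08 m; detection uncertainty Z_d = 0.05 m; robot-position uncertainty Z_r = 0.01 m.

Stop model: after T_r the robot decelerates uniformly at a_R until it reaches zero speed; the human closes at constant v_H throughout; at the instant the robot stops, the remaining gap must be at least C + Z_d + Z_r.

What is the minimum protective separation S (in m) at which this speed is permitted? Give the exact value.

T_s = v_R/a_R = (9/10)/2 = 0.4500 s
reaction-phase robot travel = 0.9000·0.1000 = 0.0900 m
robot covers 0.9000·0.4500 − ½·2.0000·0.4500² = 0.2025 m while stopping
human closes 0.8000·0.5500 = 0.4400 m
margins: 0.0800+0.0500+0.0100 = 0.1400 m
S_min ≈ 0.0900+0.2025+0.4400+0.1400  ⇒  S_min = 349/400 m

S_min = 349/400 m = 0.8725 m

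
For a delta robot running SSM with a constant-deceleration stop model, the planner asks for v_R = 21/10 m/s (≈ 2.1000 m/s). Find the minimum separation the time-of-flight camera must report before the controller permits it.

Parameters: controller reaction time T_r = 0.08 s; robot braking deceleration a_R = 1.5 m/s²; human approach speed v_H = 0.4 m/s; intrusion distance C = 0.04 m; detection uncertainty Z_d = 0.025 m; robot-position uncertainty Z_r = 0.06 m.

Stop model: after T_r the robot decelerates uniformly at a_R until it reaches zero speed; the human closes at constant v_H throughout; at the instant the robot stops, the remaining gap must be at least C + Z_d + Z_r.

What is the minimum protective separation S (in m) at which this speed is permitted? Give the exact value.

S_min = 471/200 m = 2.3550 m

braking lasts T_s = (21/10)/(3/2) = 1.4000 s
robot in T_r: 2.1000·0.0800 = 0.1680 m
robot under decel: 2.1000²/(2·1.5000) = 1.4700 m
human over T_r+T_s: 0.4000·(0.0800+1.4000) = 0.5920 m
margins: 0.0400+0.0250+0.0600 = 0.1250 m
S_min ≈ 0.1680+1.4700+0.5920+0.1250  ⇒  S_min = 471/200 m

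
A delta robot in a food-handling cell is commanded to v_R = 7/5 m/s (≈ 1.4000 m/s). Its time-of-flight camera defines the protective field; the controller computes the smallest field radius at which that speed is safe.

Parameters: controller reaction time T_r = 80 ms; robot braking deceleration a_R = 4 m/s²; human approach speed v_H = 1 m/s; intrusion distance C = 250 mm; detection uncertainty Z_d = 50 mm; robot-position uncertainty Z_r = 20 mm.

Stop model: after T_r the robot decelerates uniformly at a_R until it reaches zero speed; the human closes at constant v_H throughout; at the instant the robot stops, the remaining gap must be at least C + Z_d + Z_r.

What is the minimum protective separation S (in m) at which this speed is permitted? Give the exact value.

T_s = v_R/a_R = (7/5)/4 = 0.3500 s
reaction-phase robot travel = 1.4000·0.0800 = 0.1120 m
robot covers 1.4000·0.3500 − ½·4.0000·0.3500² = 0.2450 m while stopping
human over T_r+T_s: 1.0000·(0.0800+0.3500) = 0.4300 m
C+Z_d+Z_r = 0.2500+0.0500+0.0200 = 0.3200 m
S_min ≈ 0.1120+0.2450+0.4300+0.3200  ⇒  S_min = 1107/1000 m

S_min = 1107/1000 m = 1.1070 m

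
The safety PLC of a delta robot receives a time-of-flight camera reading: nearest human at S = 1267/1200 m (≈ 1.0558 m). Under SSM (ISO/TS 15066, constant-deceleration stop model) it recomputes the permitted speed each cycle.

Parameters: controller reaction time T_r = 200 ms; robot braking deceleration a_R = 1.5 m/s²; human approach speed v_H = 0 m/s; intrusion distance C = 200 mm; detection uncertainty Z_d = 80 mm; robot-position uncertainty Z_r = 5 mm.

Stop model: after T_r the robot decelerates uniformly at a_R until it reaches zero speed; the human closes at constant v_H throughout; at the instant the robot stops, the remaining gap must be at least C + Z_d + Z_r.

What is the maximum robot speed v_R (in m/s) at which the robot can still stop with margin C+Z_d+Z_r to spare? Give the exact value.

quadratic (1/3)·v² + (1/5)·v + (-37/48) = 0
  disc = (1/5)² − 4·(1/3)·(-37/48) = 961/900 ; √disc = 31/30
  v_R = (−(1/5) + 31/30) / (2·(1/3)) = 5/4 m/s
check:
braking lasts T_s = (5/4)/(3/2) = 0.8333 s
reaction-phase robot travel = 1.2500·0.2000 = 0.2500 m
braking distance = 1.2500²/(2·1.5000) = 0.5208 m
person approaches 0.0000·(0.2000+0.8333) = 0.0000 m
margins: 0.2000+0.0800+0.0050 = 0.2850 m
sum ≈ 0.2500+0.5208+0.0000+0.2850 ≈ 1.0558 m = S ✓

v_R_max = 5/4 m/s = 1.2500 m/s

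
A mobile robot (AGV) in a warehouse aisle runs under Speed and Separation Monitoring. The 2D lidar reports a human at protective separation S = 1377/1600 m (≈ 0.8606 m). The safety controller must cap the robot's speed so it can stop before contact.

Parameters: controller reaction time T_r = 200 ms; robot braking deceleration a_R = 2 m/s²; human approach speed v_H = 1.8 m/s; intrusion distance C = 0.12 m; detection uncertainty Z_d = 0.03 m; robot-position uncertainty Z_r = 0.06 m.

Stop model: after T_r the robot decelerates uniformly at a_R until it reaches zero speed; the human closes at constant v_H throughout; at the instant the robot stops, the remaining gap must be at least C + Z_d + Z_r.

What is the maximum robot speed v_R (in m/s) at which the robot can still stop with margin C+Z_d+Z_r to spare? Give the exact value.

at the boundary: (1/4)·v² + (11/10)·v + (-93/320) = 0
  disc = (11/10)² − 4·(1/4)·(-93/320) = 2401/1600 ; √disc = 49/40
  v_R = (−(11/10) + 49/40) / (2·(1/4)) = 1/4 m/s
check:
braking lasts T_s = (1/4)/2 = 0.1250 s
robot covers v_R·T_r = 0.2500·0.2000 = 0.0500 m before braking
robot under decel: 0.2500²/(2·2.0000) = 0.0156 m
person approaches 1.8000·(0.2000+0.1250) = 0.5850 m
residual clearance needed = 0.1200+0.0300+0.0600 = 0.2100 m
sum ≈ 0.0500+0.0156+0.5850+0.2100 ≈ 0.8606 m = S ✓

v_R_max = 1/4 m/s = 0.2500 m/s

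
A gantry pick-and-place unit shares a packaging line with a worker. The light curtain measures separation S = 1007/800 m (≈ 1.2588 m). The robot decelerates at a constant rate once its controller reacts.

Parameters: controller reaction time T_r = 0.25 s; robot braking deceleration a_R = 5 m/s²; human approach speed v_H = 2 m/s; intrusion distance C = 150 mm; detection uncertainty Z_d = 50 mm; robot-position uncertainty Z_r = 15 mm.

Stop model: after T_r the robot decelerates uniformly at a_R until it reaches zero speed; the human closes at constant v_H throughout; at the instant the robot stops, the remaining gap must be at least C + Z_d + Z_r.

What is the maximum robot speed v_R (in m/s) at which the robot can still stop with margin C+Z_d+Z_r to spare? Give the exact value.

v_R_max = 3/4 m/s = 0.7500 m/s

at the boundary: (1/10)·v² + (13/20)·v + (-87/160) = 0
  disc = (13/20)² − 4·(1/10)·(-87/160) = 16/25 ; √disc = 4/5
  v_R = (−(13/20) + 4/5) / (2·(1/10)) = 3/4 m/s
check:
braking lasts T_s = (3/4)/5 = 0.1500 s
reaction-phase robot travel = 0.7500·0.2500 = 0.1875 m
robot covers 0.7500·0.1500 − ½·5.0000·0.1500² = 0.0563 m while stopping
person approaches 2.0000·(0.2500+0.1500) = 0.8000 m
residual clearance needed = 0.1500+0.0500+0.0150 = 0.2150 m
sum ≈ 0.1875+0.0563+0.8000+0.2150 ≈ 1.2588 m = S ✓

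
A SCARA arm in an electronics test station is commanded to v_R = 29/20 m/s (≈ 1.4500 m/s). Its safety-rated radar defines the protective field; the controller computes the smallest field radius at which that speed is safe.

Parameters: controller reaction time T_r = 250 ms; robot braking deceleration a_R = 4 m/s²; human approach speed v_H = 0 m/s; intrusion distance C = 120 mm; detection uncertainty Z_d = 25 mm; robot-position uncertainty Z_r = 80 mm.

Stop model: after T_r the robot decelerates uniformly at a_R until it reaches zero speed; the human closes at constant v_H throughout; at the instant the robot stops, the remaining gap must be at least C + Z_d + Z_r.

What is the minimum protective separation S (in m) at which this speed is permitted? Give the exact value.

S_min = 2721/3200 m = 0.8503 m

stop time T_s = (29/20)/4 = 0.3625 s
reaction-phase robot travel = 1.4500·0.2500 = 0.3625 m
robot under decel: 1.4500²/(2·4.0000) = 0.2628 m
human over T_r+T_s: 0.0000·(0.2500+0.3625) = 0.0000 m
residual clearance needed = 0.1200+0.0250+0.0800 = 0.2250 m
S_min ≈ 0.3625+0.2628+0.0000+0.2250  ⇒  S_min = 2721/3200 m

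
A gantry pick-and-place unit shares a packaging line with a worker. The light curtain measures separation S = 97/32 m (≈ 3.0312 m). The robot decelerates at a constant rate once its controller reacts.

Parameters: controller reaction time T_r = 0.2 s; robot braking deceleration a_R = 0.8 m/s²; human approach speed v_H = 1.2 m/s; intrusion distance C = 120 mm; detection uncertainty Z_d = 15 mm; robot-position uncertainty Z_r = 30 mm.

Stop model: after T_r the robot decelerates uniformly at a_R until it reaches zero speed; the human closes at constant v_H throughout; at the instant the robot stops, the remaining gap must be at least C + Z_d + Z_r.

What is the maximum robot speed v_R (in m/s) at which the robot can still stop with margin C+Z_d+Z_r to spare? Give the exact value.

v_R_max = 11/10 m/s = 1.1000 m/s

at the boundary: (5/8)·v² + (17/10)·v + (-2101/800) = 0
  disc = (17/10)² − 4·(5/8)·(-2101/800) = 15129/1600 ; √disc = 123/40
  v_R = (−(17/10) + 123/40) / (2·(5/8)) = 11/10 m/s
check:
braking lasts T_s = (11/10)/(4/5) = 1.3750 s
reaction-phase robot travel = 1.1000·0.2000 = 0.2200 m
robot covers 1.1000·1.3750 − ½·0.8000·1.3750² = 0.7562 m while stopping
human over T_r+T_s: 1.2000·(0.2000+1.3750) = 1.8900 m
residual clearance needed = 0.1200+0.0150+0.0300 = 0.1650 m
sum ≈ 0.2200+0.7562+1.8900+0.1650 ≈ 3.0312 m = S ✓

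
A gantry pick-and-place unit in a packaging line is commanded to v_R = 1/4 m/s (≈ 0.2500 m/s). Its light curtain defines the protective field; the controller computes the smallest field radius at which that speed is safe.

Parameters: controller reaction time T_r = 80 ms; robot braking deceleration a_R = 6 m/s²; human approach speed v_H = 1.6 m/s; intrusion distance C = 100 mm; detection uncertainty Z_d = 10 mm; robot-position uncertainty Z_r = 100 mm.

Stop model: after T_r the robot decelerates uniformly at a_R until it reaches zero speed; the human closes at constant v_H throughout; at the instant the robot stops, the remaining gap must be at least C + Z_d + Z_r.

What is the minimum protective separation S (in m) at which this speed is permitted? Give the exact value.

braking lasts T_s = (1/4)/6 = 0.0417 s
reaction-phase robot travel = 0.2500·0.0800 = 0.0200 m
robot under decel: 0.2500²/(2·6.0000) = 0.0052 m
human closes 1.6000·0.1217 = 0.1947 m
C+Z_d+Z_r = 0.1000+0.0100+0.1000 = 0.2100 m
S_min ≈ 0.0200+0.0052+0.1947+0.2100  ⇒  S_min = 3439/8000 m

S_min = 3439/8000 m = 0.4299 m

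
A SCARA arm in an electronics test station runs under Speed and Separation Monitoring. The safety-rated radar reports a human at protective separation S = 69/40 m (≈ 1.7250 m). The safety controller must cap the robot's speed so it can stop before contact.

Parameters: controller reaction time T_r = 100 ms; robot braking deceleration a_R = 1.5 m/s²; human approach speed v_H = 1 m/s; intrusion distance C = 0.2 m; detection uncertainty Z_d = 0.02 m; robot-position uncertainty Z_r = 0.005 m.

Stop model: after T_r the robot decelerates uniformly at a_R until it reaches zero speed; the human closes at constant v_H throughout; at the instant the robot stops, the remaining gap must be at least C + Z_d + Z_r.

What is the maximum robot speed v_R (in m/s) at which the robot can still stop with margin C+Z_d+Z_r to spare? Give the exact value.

v_R_max = 6/5 m/s = 1.2000 m/s

at the boundary: (1/3)·v² + (23/30)·v + (-7/5) = 0
  disc = (23/30)² − 4·(1/3)·(-7/5) = 2209/900 ; √disc = 47/30
  v_R = (−(23/30) + 47/30) / (2·(1/3)) = 6/5 m/s
check:
braking lasts T_s = (6/5)/(3/2) = 0.8000 s
robot in T_r: 1.2000·0.1000 = 0.1200 m
robot under decel: 1.2000²/(2·1.5000) = 0.4800 m
person approaches 1.0000·(0.1000+0.8000) = 0.9000 m
C+Z_d+Z_r = 0.2000+0.0200+0.0050 = 0.2250 m
sum ≈ 0.1200+0.4800+0.9000+0.2250 ≈ 1.7250 m = S ✓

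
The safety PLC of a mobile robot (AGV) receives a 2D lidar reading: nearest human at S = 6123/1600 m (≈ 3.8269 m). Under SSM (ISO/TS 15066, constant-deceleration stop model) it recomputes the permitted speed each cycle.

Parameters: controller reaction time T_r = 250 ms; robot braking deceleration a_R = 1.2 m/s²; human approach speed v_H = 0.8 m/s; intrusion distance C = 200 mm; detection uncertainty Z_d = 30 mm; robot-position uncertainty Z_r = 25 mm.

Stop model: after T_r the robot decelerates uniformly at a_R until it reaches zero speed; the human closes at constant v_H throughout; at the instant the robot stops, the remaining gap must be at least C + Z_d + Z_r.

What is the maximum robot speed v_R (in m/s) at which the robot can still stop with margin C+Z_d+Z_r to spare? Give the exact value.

v_R_max = 39/20 m/s = 1.9500 m/s

collect terms ⇒ (5/12)·v_R² + (11/12)·v_R + (-1079/320) = 0
  disc = (11/12)² − 4·(5/12)·(-1079/320) = 3721/576 ; √disc = 61/24
  v_R = (−(11/12) + 61/24) / (2·(5/12)) = 39/20 m/s
check:
stop time T_s = (39/20)/(6/5) = 1.6250 s
reaction-phase robot travel = 1.9500·0.2500 = 0.4875 m
braking distance = 1.9500²/(2·1.2000) = 1.5844 m
human over T_r+T_s: 0.8000·(0.2500+1.6250) = 1.5000 m
residual clearance needed = 0.2000+0.0300+0.0250 = 0.2550 m
sum ≈ 0.4875+1.5844+1.5000+0.2550 ≈ 3.8269 m = S ✓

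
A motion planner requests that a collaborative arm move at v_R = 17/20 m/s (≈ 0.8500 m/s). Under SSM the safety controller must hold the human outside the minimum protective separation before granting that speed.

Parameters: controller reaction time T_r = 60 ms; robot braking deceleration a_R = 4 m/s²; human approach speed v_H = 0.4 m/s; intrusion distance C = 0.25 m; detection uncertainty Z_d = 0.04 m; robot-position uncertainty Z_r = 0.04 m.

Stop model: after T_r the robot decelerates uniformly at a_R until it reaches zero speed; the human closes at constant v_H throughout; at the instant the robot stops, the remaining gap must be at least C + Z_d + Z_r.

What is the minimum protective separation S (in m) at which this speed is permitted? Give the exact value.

S_min = 1857/3200 m = 0.5803 m

stop time T_s = (17/20)/4 = 0.2125 s
robot covers v_R·T_r = 0.8500·0.0600 = 0.0510 m before braking
braking distance = 0.8500²/(2·4.0000) = 0.0903 m
person approaches 0.4000·(0.0600+0.2125) = 0.1090 m
residual clearance needed = 0.2500+0.0400+0.0400 = 0.3300 m
S_min ≈ 0.0510+0.0903+0.1090+0.3300  ⇒  S_min = 1857/3200 m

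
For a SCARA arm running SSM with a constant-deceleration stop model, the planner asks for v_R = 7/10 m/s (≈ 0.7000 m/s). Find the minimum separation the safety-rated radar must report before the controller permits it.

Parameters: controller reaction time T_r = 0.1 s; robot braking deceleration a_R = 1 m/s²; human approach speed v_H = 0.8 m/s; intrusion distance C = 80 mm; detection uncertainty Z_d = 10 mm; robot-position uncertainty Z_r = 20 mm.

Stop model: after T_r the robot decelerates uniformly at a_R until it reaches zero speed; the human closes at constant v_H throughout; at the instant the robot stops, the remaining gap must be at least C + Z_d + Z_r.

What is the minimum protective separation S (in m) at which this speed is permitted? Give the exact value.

braking lasts T_s = (7/10)/1 = 0.7000 s
reaction-phase robot travel = 0.7000·0.1000 = 0.0700 m
braking distance = 0.7000²/(2·1.0000) = 0.2450 m
human over T_r+T_s: 0.8000·(0.1000+0.7000) = 0.6400 m
C+Z_d+Z_r = 0.0800+0.0100+0.0200 = 0.1100 m
S_min ≈ 0.0700+0.2450+0.6400+0.1100  ⇒  S_min = 213/200 m

S_min = 213/200 m = 1.0650 m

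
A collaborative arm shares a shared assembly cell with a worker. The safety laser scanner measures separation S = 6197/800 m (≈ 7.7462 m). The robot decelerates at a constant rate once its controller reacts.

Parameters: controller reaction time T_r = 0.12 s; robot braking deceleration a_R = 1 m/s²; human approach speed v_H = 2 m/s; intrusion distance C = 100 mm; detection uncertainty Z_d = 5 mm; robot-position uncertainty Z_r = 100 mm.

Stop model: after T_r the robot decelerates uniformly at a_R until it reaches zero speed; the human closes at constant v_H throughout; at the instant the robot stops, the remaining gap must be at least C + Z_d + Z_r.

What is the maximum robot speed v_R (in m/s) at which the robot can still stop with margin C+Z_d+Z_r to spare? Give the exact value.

collect terms ⇒ (1/2)·v_R² + (53/25)·v_R + (-5841/800) = 0
  disc = (53/25)² − 4·(1/2)·(-5841/800) = 190969/10000 ; √disc = 437/100
  v_R = (−(53/25) + 437/100) / (2·(1/2)) = 9/4 m/s
check:
stop time T_s = (9/4)/1 = 2.2500 s
robot in T_r: 2.2500·0.1200 = 0.2700 m
robot under decel: 2.2500²/(2·1.0000) = 2.5312 m
person approaches 2.0000·(0.1200+2.2500) = 4.7400 m
margins: 0.1000+0.0050+0.1000 = 0.2050 m
sum ≈ 0.2700+2.5312+4.7400+0.2050 ≈ 7.7462 m = S ✓

v_R_max = 9/4 m/s = 2.2500 m/s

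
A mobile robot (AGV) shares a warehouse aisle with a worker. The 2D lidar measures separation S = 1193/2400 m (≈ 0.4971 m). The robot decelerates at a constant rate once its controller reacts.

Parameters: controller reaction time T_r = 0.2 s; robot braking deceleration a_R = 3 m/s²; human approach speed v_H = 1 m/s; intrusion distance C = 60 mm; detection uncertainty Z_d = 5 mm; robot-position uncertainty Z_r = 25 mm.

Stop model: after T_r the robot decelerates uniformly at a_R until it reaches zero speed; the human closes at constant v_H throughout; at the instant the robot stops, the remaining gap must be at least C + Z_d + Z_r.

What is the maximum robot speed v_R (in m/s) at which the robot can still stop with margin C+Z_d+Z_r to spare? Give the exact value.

v_R_max = 7/20 m/s = 0.3500 m/s

at the boundary: (1/6)·v² + (8/15)·v + (-497/2400) = 0
  disc = (8/15)² − 4·(1/6)·(-497/2400) = 169/400 ; √disc = 13/20
  v_R = (−(8/15) + 13/20) / (2·(1/6)) = 7/20 m/s
check:
T_s = v_R/a_R = (7/20)/3 = 0.1167 s
robot covers v_R·T_r = 0.3500·0.2000 = 0.0700 m before braking
braking distance = 0.3500²/(2·3.0000) = 0.0204 m
human closes 1.0000·0.3167 = 0.3167 m
residual clearance needed = 0.0600+0.0050+0.0250 = 0.0900 m
sum ≈ 0.0700+0.0204+0.3167+0.0900 ≈ 0.4971 m = S ✓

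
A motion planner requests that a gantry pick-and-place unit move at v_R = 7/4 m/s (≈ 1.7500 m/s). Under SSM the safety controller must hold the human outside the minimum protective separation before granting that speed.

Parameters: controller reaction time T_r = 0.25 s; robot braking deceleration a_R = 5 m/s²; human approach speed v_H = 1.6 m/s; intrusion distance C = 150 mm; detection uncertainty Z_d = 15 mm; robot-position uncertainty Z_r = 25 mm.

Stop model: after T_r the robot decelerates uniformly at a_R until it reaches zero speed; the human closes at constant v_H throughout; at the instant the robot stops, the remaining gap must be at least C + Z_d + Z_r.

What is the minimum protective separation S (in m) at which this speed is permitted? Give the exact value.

stop time T_s = (7/4)/5 = 0.3500 s
robot covers v_R·T_r = 1.7500·0.2500 = 0.4375 m before braking
robot covers 1.7500·0.3500 − ½·5.0000·0.3500² = 0.3063 m while stopping
person approaches 1.6000·(0.2500+0.3500) = 0.9600 m
residual clearance needed = 0.1500+0.0150+0.0250 = 0.1900 m
S_min ≈ 0.4375+0.3063+0.9600+0.1900  ⇒  S_min = 303/160 m

S_min = 303/160 m = 1.8938 m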